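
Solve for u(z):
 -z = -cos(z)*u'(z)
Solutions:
 u(z) = C1 + Integral(z/cos(z), z)


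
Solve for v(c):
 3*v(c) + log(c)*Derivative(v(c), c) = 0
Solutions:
 v(c) = C1*exp(-3*li(c))


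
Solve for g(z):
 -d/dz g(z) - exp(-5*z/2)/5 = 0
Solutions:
 g(z) = C1 + 2*exp(-5*z/2)/25


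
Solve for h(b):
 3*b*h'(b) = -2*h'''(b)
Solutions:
 h(b) = C1 + Integral(C2*airyai(-2^(2/3)*3^(1/3)*b/2) + C3*airybi(-2^(2/3)*3^(1/3)*b/2), b)


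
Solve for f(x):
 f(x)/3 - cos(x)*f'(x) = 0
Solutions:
 f(x) = C1*(sin(x) + 1)^(1/6)/(sin(x) - 1)^(1/6)


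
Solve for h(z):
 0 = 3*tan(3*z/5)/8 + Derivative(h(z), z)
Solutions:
 h(z) = C1 + 5*log(cos(3*z/5))/8


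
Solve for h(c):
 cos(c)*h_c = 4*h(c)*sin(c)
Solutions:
 h(c) = C1/cos(c)^4


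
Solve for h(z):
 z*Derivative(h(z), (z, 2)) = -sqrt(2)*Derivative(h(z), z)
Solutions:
 h(z) = C1 + C2*z^(1 - sqrt(2))


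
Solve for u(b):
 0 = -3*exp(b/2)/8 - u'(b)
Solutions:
 u(b) = C1 - 3*exp(b/2)/4


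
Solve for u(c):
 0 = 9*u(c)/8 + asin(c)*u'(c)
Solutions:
 u(c) = C1*exp(-9*Integral(1/asin(c), c)/8)


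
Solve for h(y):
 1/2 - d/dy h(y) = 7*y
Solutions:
 h(y) = C1 - 7*y^2/2 + y/2


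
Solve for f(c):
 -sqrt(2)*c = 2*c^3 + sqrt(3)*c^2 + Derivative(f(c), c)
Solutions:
 f(c) = C1 - c^4/2 - sqrt(3)*c^3/3 - sqrt(2)*c^2/2


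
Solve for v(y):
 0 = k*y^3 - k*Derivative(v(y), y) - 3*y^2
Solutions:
 v(y) = C1 + y^4/4 - y^3/k


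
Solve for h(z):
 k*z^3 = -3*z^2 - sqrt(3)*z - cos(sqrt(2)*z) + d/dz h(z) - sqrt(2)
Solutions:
 h(z) = C1 + k*z^4/4 + z^3 + sqrt(3)*z^2/2 + sqrt(2)*z + sqrt(2)*sin(sqrt(2)*z)/2


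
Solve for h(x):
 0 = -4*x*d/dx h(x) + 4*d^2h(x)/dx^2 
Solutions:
 h(x) = C1 + C2*erfi(sqrt(2)*x/2)


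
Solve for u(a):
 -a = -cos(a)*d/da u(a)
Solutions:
 u(a) = C1 + Integral(a/cos(a), a)


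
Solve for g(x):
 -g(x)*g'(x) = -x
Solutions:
 g(x) = -sqrt(C1 + x^2)
 g(x) = sqrt(C1 + x^2)


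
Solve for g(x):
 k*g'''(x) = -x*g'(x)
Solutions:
 g(x) = C1 + Integral(C2*airyai(x*(-1/k)^(1/3)) + C3*airybi(x*(-1/k)^(1/3)), x)


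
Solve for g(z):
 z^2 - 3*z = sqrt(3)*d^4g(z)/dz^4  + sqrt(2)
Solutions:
 g(z) = C1 + C2*z + C3*z^2 + C4*z^3 + sqrt(3)*z^6/1080 - sqrt(3)*z^5/120 - sqrt(6)*z^4/72


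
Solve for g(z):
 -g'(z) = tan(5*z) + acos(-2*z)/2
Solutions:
 g(z) = C1 - z*acos(-2*z)/2 - sqrt(1 - 4*z^2)/4 + log(cos(5*z))/5


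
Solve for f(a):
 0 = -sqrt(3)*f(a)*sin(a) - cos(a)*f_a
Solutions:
 f(a) = C1*cos(a)^(sqrt(3))


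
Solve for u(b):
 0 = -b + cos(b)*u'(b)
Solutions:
 u(b) = C1 + Integral(b/cos(b), b)


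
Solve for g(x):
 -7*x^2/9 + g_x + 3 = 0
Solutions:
 g(x) = C1 + 7*x^3/27 - 3*x


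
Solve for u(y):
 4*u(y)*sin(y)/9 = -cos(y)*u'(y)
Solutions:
 u(y) = C1*cos(y)^(4/9)


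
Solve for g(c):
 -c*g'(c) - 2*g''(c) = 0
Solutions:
 g(c) = C1 + C2*erf(c/2)


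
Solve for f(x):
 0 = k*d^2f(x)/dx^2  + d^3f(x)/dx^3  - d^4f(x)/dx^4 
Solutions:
 f(x) = C1 + C2*x + C3*exp(x*(1 - sqrt(4*k + 1))/2) + C4*exp(x*(sqrt(4*k + 1) + 1)/2)


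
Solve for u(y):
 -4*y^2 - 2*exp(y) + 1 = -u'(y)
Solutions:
 u(y) = C1 + 4*y^3/3 - y + 2*exp(y)


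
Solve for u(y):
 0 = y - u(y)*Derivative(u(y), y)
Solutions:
 u(y) = -sqrt(C1 + y^2)
 u(y) = sqrt(C1 + y^2)


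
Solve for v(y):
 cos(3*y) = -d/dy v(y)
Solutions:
 v(y) = C1 - sin(3*y)/3


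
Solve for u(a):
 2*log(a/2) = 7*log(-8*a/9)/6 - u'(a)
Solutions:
 u(a) = C1 - 5*a*log(a)/6 + a*(-14*log(3) + 5 + 33*log(2) + 7*I*pi)/6


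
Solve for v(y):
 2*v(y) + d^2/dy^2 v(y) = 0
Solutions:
 v(y) = C1*sin(sqrt(2)*y) + C2*cos(sqrt(2)*y)


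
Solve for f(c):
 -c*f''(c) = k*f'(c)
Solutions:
 f(c) = C1 + c^(1 - re(k))*(C2*sin(log(c)*Abs(im(k))) + C3*cos(log(c)*im(k)))


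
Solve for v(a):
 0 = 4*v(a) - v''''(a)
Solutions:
 v(a) = C1*exp(-sqrt(2)*a) + C2*exp(sqrt(2)*a) + C3*sin(sqrt(2)*a) + C4*cos(sqrt(2)*a)


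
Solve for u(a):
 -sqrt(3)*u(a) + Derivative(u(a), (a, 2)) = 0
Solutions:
 u(a) = C1*exp(-3^(1/4)*a) + C2*exp(3^(1/4)*a)


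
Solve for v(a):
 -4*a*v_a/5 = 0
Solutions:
 v(a) = C1


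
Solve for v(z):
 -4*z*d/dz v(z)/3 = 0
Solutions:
 v(z) = C1


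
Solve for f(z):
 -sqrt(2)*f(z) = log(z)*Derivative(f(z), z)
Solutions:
 f(z) = C1*exp(-sqrt(2)*li(z))


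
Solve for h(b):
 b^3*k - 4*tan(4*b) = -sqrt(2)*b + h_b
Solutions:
 h(b) = C1 + b^4*k/4 + sqrt(2)*b^2/2 + log(cos(4*b))


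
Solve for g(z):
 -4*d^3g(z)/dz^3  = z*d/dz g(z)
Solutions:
 g(z) = C1 + Integral(C2*airyai(-2^(1/3)*z/2) + C3*airybi(-2^(1/3)*z/2), z)


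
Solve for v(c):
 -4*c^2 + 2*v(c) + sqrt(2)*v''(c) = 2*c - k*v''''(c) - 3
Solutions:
 v(c) = C1*exp(-2^(3/4)*c*sqrt((-sqrt(1 - 4*k) - 1)/k)/2) + C2*exp(2^(3/4)*c*sqrt((-sqrt(1 - 4*k) - 1)/k)/2) + C3*exp(-2^(3/4)*c*sqrt((sqrt(1 - 4*k) - 1)/k)/2) + C4*exp(2^(3/4)*c*sqrt((sqrt(1 - 4*k) - 1)/k)/2) + 2*c^2 + c - 2*sqrt(2) - 3/2


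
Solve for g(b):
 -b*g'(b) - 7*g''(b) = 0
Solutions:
 g(b) = C1 + C2*erf(sqrt(14)*b/14)


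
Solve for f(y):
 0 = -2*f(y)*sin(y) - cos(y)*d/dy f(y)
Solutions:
 f(y) = C1*cos(y)^2


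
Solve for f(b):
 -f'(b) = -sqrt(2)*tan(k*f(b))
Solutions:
 f(b) = Piecewise((-asin(exp(C1*k + sqrt(2)*b*k))/k + pi/k, Ne(k, 0)), (nan, True))
 f(b) = Piecewise((asin(exp(C1*k + sqrt(2)*b*k))/k, Ne(k, 0)), (nan, True))


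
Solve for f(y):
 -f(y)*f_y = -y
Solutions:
 f(y) = -sqrt(C1 + y^2)
 f(y) = sqrt(C1 + y^2)


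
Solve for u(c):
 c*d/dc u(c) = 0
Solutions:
 u(c) = C1


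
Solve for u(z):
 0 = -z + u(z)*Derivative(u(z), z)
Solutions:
 u(z) = -sqrt(C1 + z^2)
 u(z) = sqrt(C1 + z^2)


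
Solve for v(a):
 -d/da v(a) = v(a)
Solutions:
 v(a) = C1*exp(-a)


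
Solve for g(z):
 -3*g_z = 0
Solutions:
 g(z) = C1


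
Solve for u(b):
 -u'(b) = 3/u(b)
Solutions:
 u(b) = -sqrt(C1 - 6*b)
 u(b) = sqrt(C1 - 6*b)


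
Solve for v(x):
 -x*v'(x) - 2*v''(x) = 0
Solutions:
 v(x) = C1 + C2*erf(x/2)


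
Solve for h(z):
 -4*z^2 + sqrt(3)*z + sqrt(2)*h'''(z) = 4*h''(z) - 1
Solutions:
 h(z) = C1 + C2*z + C3*exp(2*sqrt(2)*z) - z^4/12 + z^3*(-2*sqrt(2) + sqrt(3))/24 + sqrt(6)*z^2/32


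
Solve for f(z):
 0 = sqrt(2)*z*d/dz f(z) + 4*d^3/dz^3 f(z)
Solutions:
 f(z) = C1 + Integral(C2*airyai(-sqrt(2)*z/2) + C3*airybi(-sqrt(2)*z/2), z)


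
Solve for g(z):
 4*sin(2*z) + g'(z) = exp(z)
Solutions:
 g(z) = C1 + exp(z) + 2*cos(2*z)


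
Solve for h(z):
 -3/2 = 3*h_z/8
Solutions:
 h(z) = C1 - 4*z


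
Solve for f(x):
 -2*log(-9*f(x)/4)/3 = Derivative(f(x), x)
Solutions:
 3*Integral(1/(log(-_y) - 2*log(2) + 2*log(3)), (_y, f(x)))/2 = C1 - x


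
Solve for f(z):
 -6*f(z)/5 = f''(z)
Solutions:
 f(z) = C1*sin(sqrt(30)*z/5) + C2*cos(sqrt(30)*z/5)


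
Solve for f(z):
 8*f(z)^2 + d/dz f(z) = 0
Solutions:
 f(z) = 1/(C1 + 8*z)


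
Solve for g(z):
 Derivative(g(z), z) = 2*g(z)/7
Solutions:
 g(z) = C1*exp(2*z/7)


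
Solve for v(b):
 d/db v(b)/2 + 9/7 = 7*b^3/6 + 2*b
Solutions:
 v(b) = C1 + 7*b^4/12 + 2*b^2 - 18*b/7


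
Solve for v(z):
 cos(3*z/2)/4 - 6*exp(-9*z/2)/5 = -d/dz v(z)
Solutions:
 v(z) = C1 - sin(3*z/2)/6 - 4*exp(-9*z/2)/15


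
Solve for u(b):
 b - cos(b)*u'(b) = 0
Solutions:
 u(b) = C1 + Integral(b/cos(b), b)


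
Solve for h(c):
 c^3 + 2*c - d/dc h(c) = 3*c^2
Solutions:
 h(c) = C1 + c^4/4 - c^3 + c^2


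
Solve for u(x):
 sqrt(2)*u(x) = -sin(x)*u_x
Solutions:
 u(x) = C1*(cos(x) + 1)^(sqrt(2)/2)/(cos(x) - 1)^(sqrt(2)/2)


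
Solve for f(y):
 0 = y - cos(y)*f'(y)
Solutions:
 f(y) = C1 + Integral(y/cos(y), y)


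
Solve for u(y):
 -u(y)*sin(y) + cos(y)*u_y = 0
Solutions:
 u(y) = C1/cos(y)


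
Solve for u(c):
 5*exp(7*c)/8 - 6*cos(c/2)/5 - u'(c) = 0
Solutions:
 u(c) = C1 + 5*exp(7*c)/56 - 12*sin(c/2)/5


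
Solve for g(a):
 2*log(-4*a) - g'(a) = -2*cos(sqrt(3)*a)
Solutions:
 g(a) = C1 + 2*a*log(-a) - 2*a + 4*a*log(2) + 2*sqrt(3)*sin(sqrt(3)*a)/3


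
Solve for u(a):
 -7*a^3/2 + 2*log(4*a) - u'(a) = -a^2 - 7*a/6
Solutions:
 u(a) = C1 - 7*a^4/8 + a^3/3 + 7*a^2/12 + 2*a*log(a) - 2*a + 4*a*log(2)


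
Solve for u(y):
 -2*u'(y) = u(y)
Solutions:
 u(y) = C1*exp(-y/2)


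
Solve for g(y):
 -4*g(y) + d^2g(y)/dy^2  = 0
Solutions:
 g(y) = C1*exp(-2*y) + C2*exp(2*y)


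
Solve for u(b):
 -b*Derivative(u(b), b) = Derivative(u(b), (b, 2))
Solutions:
 u(b) = C1 + C2*erf(sqrt(2)*b/2)


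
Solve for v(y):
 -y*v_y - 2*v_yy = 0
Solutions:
 v(y) = C1 + C2*erf(y/2)


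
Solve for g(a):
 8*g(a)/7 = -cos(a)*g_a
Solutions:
 g(a) = C1*(sin(a) - 1)^(4/7)/(sin(a) + 1)^(4/7)


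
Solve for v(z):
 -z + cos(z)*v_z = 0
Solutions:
 v(z) = C1 + Integral(z/cos(z), z)


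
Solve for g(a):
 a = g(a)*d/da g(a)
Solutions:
 g(a) = -sqrt(C1 + a^2)
 g(a) = sqrt(C1 + a^2)


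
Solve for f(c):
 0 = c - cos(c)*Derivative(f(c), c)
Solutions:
 f(c) = C1 + Integral(c/cos(c), c)


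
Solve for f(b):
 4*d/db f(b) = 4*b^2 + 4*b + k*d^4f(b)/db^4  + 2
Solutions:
 f(b) = C1 + C2*exp(2^(2/3)*b*(1/k)^(1/3)) + C3*exp(2^(2/3)*b*(-1 + sqrt(3)*I)*(1/k)^(1/3)/2) + C4*exp(-2^(2/3)*b*(1 + sqrt(3)*I)*(1/k)^(1/3)/2) + b^3/3 + b^2/2 + b/2


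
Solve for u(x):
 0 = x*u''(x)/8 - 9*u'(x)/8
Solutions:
 u(x) = C1 + C2*x^10


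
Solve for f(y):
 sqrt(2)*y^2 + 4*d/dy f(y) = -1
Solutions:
 f(y) = C1 - sqrt(2)*y^3/12 - y/4


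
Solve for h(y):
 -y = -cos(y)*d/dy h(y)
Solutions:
 h(y) = C1 + Integral(y/cos(y), y)


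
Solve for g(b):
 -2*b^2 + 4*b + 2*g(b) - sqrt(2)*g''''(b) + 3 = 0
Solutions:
 g(b) = C1*exp(-2^(1/8)*b) + C2*exp(2^(1/8)*b) + C3*sin(2^(1/8)*b) + C4*cos(2^(1/8)*b) + b^2 - 2*b - 3/2


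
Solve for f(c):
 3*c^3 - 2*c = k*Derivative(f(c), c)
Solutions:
 f(c) = C1 + 3*c^4/(4*k) - c^2/k


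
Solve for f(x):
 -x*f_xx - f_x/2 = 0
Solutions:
 f(x) = C1 + C2*sqrt(x)


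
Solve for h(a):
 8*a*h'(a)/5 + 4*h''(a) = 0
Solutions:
 h(a) = C1 + C2*erf(sqrt(5)*a/5)


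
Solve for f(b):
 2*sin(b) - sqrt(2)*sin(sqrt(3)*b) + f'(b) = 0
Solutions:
 f(b) = C1 + 2*cos(b) - sqrt(6)*cos(sqrt(3)*b)/3


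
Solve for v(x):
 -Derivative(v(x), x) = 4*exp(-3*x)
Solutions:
 v(x) = C1 + 4*exp(-3*x)/3


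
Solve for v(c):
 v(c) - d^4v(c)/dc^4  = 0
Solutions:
 v(c) = C1*exp(-c) + C2*exp(c) + C3*sin(c) + C4*cos(c)


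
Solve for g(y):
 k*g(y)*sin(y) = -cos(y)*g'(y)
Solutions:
 g(y) = C1*exp(k*log(cos(y)))


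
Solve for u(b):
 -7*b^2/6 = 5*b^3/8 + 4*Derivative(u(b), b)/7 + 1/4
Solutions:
 u(b) = C1 - 35*b^4/128 - 49*b^3/72 - 7*b/16


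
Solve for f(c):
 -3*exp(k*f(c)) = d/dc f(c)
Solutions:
 f(c) = Piecewise((log(1/(C1*k + 3*c*k))/k, Ne(k, 0)), (nan, True))
 f(c) = Piecewise((C1 - 3*c, Eq(k, 0)), (nan, True))


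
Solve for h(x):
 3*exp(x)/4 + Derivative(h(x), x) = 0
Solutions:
 h(x) = C1 - 3*exp(x)/4


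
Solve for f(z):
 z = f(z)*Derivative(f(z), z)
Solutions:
 f(z) = -sqrt(C1 + z^2)
 f(z) = sqrt(C1 + z^2)


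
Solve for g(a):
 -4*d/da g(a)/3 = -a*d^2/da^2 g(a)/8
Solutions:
 g(a) = C1 + C2*a^(35/3)


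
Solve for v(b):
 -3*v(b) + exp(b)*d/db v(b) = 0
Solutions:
 v(b) = C1*exp(-3*exp(-b))


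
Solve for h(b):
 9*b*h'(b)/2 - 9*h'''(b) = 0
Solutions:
 h(b) = C1 + Integral(C2*airyai(2^(2/3)*b/2) + C3*airybi(2^(2/3)*b/2), b)


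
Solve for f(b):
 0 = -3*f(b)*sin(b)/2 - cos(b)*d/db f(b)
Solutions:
 f(b) = C1*cos(b)^(3/2)


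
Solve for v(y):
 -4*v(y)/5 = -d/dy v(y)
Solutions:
 v(y) = C1*exp(4*y/5)


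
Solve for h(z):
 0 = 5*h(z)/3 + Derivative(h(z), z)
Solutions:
 h(z) = C1*exp(-5*z/3)


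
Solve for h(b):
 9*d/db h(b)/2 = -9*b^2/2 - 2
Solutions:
 h(b) = C1 - b^3/3 - 4*b/9


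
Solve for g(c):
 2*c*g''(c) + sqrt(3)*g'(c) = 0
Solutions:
 g(c) = C1 + C2*c^(1 - sqrt(3)/2)


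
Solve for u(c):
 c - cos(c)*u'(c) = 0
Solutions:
 u(c) = C1 + Integral(c/cos(c), c)


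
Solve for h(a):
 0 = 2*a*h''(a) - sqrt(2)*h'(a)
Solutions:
 h(a) = C1 + C2*a^(sqrt(2)/2 + 1)


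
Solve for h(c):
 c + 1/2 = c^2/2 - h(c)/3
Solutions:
 h(c) = 3*c^2/2 - 3*c - 3/2


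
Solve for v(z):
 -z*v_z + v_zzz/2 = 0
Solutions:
 v(z) = C1 + Integral(C2*airyai(2^(1/3)*z) + C3*airybi(2^(1/3)*z), z)


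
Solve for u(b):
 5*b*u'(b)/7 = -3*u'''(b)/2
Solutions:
 u(b) = C1 + Integral(C2*airyai(-10^(1/3)*21^(2/3)*b/21) + C3*airybi(-10^(1/3)*21^(2/3)*b/21), b)


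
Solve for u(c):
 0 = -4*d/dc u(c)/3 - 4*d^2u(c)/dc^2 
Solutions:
 u(c) = C1 + C2*exp(-c/3)


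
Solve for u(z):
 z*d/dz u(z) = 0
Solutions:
 u(z) = C1


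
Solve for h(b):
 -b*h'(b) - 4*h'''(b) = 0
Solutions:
 h(b) = C1 + Integral(C2*airyai(-2^(1/3)*b/2) + C3*airybi(-2^(1/3)*b/2), b)


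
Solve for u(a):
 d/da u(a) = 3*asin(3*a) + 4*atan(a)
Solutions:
 u(a) = C1 + 3*a*asin(3*a) + 4*a*atan(a) + sqrt(1 - 9*a^2) - 2*log(a^2 + 1)


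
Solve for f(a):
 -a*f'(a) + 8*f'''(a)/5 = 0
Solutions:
 f(a) = C1 + Integral(C2*airyai(5^(1/3)*a/2) + C3*airybi(5^(1/3)*a/2), a)


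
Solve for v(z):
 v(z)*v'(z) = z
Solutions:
 v(z) = -sqrt(C1 + z^2)
 v(z) = sqrt(C1 + z^2)


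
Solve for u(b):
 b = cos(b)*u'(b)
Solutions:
 u(b) = C1 + Integral(b/cos(b), b)


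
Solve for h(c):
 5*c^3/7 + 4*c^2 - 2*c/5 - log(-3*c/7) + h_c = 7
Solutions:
 h(c) = C1 - 5*c^4/28 - 4*c^3/3 + c^2/5 + c*log(-c) + c*(-log(7) + log(3) + 6)


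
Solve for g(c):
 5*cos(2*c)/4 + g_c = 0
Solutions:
 g(c) = C1 - 5*sin(2*c)/8


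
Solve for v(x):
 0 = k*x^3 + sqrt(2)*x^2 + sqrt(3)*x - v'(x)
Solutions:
 v(x) = C1 + k*x^4/4 + sqrt(2)*x^3/3 + sqrt(3)*x^2/2


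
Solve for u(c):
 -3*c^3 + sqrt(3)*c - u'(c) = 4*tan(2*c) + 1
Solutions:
 u(c) = C1 - 3*c^4/4 + sqrt(3)*c^2/2 - c + 2*log(cos(2*c))


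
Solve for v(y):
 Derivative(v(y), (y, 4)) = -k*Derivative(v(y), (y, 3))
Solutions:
 v(y) = C1 + C2*y + C3*y^2 + C4*exp(-k*y)


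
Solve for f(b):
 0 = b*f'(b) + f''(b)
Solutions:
 f(b) = C1 + C2*erf(sqrt(2)*b/2)


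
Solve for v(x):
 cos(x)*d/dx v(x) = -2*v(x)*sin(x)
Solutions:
 v(x) = C1*cos(x)^2


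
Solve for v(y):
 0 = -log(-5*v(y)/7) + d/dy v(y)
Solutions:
 -Integral(1/(log(-_y) - log(7) + log(5)), (_y, v(y))) = C1 - y


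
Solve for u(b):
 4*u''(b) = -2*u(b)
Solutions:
 u(b) = C1*sin(sqrt(2)*b/2) + C2*cos(sqrt(2)*b/2)


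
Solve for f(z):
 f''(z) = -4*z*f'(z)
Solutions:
 f(z) = C1 + C2*erf(sqrt(2)*z)


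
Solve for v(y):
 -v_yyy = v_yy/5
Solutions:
 v(y) = C1 + C2*y + C3*exp(-y/5)


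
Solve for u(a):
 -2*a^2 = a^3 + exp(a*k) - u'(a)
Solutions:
 u(a) = C1 + a^4/4 + 2*a^3/3 + exp(a*k)/k


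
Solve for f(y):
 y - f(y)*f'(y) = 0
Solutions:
 f(y) = -sqrt(C1 + y^2)
 f(y) = sqrt(C1 + y^2)


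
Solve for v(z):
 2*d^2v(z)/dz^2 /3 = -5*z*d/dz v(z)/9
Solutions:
 v(z) = C1 + C2*erf(sqrt(15)*z/6)


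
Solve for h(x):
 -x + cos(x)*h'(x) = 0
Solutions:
 h(x) = C1 + Integral(x/cos(x), x)


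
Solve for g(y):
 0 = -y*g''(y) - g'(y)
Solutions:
 g(y) = C1 + C2*log(y)


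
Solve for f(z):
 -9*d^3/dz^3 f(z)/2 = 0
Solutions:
 f(z) = C1 + C2*z + C3*z^2


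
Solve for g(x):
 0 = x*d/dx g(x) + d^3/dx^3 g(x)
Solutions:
 g(x) = C1 + Integral(C2*airyai(-x) + C3*airybi(-x), x)


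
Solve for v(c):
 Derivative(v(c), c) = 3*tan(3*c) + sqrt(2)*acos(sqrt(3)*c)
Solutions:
 v(c) = C1 + sqrt(2)*(c*acos(sqrt(3)*c) - sqrt(3)*sqrt(1 - 3*c^2)/3) - log(cos(3*c))


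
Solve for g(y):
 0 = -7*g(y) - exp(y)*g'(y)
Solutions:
 g(y) = C1*exp(7*exp(-y))


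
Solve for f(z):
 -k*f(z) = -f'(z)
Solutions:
 f(z) = C1*exp(k*z)


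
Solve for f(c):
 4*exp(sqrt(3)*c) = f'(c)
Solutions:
 f(c) = C1 + 4*sqrt(3)*exp(sqrt(3)*c)/3


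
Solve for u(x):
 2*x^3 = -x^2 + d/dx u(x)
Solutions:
 u(x) = C1 + x^4/2 + x^3/3


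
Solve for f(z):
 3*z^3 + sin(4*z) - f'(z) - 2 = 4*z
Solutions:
 f(z) = C1 + 3*z^4/4 - 2*z^2 - 2*z - cos(4*z)/4


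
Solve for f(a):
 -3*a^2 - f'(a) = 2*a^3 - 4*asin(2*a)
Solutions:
 f(a) = C1 - a^4/2 - a^3 + 4*a*asin(2*a) + 2*sqrt(1 - 4*a^2)


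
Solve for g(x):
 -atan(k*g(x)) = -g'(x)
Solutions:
 Integral(1/atan(_y*k), (_y, g(x))) = C1 + x


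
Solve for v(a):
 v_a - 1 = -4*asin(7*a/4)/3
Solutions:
 v(a) = C1 - 4*a*asin(7*a/4)/3 + a - 4*sqrt(16 - 49*a^2)/21


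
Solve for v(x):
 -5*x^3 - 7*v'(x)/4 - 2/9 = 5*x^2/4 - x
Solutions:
 v(x) = C1 - 5*x^4/7 - 5*x^3/21 + 2*x^2/7 - 8*x/63


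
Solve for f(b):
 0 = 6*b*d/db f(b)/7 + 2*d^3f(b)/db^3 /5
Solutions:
 f(b) = C1 + Integral(C2*airyai(-15^(1/3)*7^(2/3)*b/7) + C3*airybi(-15^(1/3)*7^(2/3)*b/7), b)


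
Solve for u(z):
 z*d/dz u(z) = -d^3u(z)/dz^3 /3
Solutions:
 u(z) = C1 + Integral(C2*airyai(-3^(1/3)*z) + C3*airybi(-3^(1/3)*z), z)


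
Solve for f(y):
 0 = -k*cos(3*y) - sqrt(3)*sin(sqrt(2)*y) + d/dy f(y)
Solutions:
 f(y) = C1 + k*sin(3*y)/3 - sqrt(6)*cos(sqrt(2)*y)/2


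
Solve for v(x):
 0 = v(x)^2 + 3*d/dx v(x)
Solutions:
 v(x) = 3/(C1 + x)


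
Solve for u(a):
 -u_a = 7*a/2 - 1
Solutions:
 u(a) = C1 - 7*a^2/4 + a


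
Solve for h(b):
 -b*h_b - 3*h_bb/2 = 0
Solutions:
 h(b) = C1 + C2*erf(sqrt(3)*b/3)


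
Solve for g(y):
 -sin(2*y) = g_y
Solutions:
 g(y) = C1 + cos(2*y)/2


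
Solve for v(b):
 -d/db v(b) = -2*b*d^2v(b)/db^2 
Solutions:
 v(b) = C1 + C2*b^(3/2)


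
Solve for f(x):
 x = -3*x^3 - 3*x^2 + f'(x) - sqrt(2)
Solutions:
 f(x) = C1 + 3*x^4/4 + x^3 + x^2/2 + sqrt(2)*x


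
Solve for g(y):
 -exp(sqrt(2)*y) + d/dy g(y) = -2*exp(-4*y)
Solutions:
 g(y) = C1 + sqrt(2)*exp(sqrt(2)*y)/2 + exp(-4*y)/2


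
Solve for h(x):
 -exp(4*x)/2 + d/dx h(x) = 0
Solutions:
 h(x) = C1 + exp(4*x)/8


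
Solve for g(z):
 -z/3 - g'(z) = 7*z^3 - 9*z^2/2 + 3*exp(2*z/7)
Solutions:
 g(z) = C1 - 7*z^4/4 + 3*z^3/2 - z^2/6 - 21*exp(2*z/7)/2


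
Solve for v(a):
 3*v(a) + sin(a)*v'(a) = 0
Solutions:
 v(a) = C1*(cos(a) + 1)^(3/2)/(cos(a) - 1)^(3/2)


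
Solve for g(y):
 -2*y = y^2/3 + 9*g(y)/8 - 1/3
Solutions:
 g(y) = -8*y^2/27 - 16*y/9 + 8/27


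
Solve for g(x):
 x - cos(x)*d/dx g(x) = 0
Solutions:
 g(x) = C1 + Integral(x/cos(x), x)


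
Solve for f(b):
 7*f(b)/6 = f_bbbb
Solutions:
 f(b) = C1*exp(-6^(3/4)*7^(1/4)*b/6) + C2*exp(6^(3/4)*7^(1/4)*b/6) + C3*sin(6^(3/4)*7^(1/4)*b/6) + C4*cos(6^(3/4)*7^(1/4)*b/6)


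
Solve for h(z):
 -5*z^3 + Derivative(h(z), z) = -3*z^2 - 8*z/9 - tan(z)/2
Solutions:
 h(z) = C1 + 5*z^4/4 - z^3 - 4*z^2/9 + log(cos(z))/2


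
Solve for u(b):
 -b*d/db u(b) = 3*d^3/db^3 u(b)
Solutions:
 u(b) = C1 + Integral(C2*airyai(-3^(2/3)*b/3) + C3*airybi(-3^(2/3)*b/3), b)


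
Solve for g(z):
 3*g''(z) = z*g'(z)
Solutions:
 g(z) = C1 + C2*erfi(sqrt(6)*z/6)


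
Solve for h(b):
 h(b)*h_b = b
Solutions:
 h(b) = -sqrt(C1 + b^2)
 h(b) = sqrt(C1 + b^2)


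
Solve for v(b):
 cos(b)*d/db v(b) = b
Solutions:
 v(b) = C1 + Integral(b/cos(b), b)


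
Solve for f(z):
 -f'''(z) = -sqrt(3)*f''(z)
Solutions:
 f(z) = C1 + C2*z + C3*exp(sqrt(3)*z)


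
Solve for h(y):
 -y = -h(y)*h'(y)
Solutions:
 h(y) = -sqrt(C1 + y^2)
 h(y) = sqrt(C1 + y^2)


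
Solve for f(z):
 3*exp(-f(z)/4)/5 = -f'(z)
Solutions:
 f(z) = 4*log(C1 - 3*z/20)


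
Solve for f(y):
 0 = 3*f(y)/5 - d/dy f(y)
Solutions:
 f(y) = C1*exp(3*y/5)


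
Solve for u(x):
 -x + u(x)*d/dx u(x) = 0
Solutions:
 u(x) = -sqrt(C1 + x^2)
 u(x) = sqrt(C1 + x^2)


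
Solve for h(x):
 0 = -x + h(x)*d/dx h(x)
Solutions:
 h(x) = -sqrt(C1 + x^2)
 h(x) = sqrt(C1 + x^2)


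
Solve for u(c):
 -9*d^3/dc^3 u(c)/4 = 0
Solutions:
 u(c) = C1 + C2*c + C3*c^2


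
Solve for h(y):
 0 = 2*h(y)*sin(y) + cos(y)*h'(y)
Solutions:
 h(y) = C1*cos(y)^2


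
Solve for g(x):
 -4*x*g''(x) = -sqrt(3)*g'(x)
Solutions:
 g(x) = C1 + C2*x^(sqrt(3)/4 + 1)


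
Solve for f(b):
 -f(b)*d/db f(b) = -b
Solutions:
 f(b) = -sqrt(C1 + b^2)
 f(b) = sqrt(C1 + b^2)


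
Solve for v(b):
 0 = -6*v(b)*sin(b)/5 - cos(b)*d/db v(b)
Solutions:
 v(b) = C1*cos(b)^(6/5)


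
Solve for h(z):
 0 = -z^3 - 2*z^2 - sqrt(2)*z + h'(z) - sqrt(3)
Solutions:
 h(z) = C1 + z^4/4 + 2*z^3/3 + sqrt(2)*z^2/2 + sqrt(3)*z


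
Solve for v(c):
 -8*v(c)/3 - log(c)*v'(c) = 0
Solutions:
 v(c) = C1*exp(-8*li(c)/3)


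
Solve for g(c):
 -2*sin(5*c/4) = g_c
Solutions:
 g(c) = C1 + 8*cos(5*c/4)/5


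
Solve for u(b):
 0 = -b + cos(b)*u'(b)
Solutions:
 u(b) = C1 + Integral(b/cos(b), b)


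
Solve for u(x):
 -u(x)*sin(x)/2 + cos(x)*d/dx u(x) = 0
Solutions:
 u(x) = C1/sqrt(cos(x))


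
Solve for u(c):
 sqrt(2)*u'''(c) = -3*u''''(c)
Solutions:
 u(c) = C1 + C2*c + C3*c^2 + C4*exp(-sqrt(2)*c/3)


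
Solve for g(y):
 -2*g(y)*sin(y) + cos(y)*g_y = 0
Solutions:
 g(y) = C1/cos(y)^2


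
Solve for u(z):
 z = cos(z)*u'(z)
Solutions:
 u(z) = C1 + Integral(z/cos(z), z)


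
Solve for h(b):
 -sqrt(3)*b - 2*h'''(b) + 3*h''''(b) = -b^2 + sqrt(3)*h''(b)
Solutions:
 h(b) = C1 + C2*b + C3*exp(b*(1 - sqrt(1 + 3*sqrt(3)))/3) + C4*exp(b*(1 + sqrt(1 + 3*sqrt(3)))/3) + sqrt(3)*b^4/36 - 7*b^3/18 + b^2*(1 + 7*sqrt(3)/9)


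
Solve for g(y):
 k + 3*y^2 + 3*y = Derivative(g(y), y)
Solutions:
 g(y) = C1 + k*y + y^3 + 3*y^2/2


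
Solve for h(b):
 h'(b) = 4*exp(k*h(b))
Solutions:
 h(b) = Piecewise((log(-1/(C1*k + 4*b*k))/k, Ne(k, 0)), (nan, True))
 h(b) = Piecewise((C1 + 4*b, Eq(k, 0)), (nan, True))


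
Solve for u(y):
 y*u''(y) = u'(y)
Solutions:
 u(y) = C1 + C2*y^2


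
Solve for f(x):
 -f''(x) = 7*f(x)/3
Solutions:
 f(x) = C1*sin(sqrt(21)*x/3) + C2*cos(sqrt(21)*x/3)


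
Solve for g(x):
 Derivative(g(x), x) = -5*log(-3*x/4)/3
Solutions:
 g(x) = C1 - 5*x*log(-x)/3 + 5*x*(-log(3) + 1 + 2*log(2))/3


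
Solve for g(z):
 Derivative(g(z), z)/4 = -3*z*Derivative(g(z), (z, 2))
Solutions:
 g(z) = C1 + C2*z^(11/12)


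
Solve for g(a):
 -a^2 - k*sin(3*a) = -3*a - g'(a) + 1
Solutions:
 g(a) = C1 + a^3/3 - 3*a^2/2 + a - k*cos(3*a)/3


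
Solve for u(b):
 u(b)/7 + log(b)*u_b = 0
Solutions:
 u(b) = C1*exp(-li(b)/7)


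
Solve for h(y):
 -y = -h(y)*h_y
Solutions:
 h(y) = -sqrt(C1 + y^2)
 h(y) = sqrt(C1 + y^2)


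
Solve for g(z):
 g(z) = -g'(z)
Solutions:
 g(z) = C1*exp(-z)


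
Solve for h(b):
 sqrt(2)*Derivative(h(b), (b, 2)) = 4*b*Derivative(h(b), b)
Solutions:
 h(b) = C1 + C2*erfi(2^(1/4)*b)


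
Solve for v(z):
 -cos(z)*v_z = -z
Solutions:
 v(z) = C1 + Integral(z/cos(z), z)


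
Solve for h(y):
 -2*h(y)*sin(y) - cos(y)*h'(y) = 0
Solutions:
 h(y) = C1*cos(y)^2


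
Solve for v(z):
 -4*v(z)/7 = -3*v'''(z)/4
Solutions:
 v(z) = C3*exp(2*2^(1/3)*21^(2/3)*z/21) + (C1*sin(2^(1/3)*3^(1/6)*7^(2/3)*z/7) + C2*cos(2^(1/3)*3^(1/6)*7^(2/3)*z/7))*exp(-2^(1/3)*21^(2/3)*z/21)


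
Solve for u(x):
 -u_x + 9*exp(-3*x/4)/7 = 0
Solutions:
 u(x) = C1 - 12*exp(-3*x/4)/7


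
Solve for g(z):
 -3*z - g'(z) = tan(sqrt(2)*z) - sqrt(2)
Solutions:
 g(z) = C1 - 3*z^2/2 + sqrt(2)*z + sqrt(2)*log(cos(sqrt(2)*z))/2


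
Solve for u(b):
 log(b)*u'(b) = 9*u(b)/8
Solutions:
 u(b) = C1*exp(9*li(b)/8)


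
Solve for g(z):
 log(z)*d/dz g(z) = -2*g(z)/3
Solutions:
 g(z) = C1*exp(-2*li(z)/3)


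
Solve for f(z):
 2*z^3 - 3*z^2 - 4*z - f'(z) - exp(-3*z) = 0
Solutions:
 f(z) = C1 + z^4/2 - z^3 - 2*z^2 + exp(-3*z)/3


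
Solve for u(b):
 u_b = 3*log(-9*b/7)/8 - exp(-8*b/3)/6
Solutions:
 u(b) = C1 + 3*b*log(-b)/8 + 3*b*(-log(7) - 1 + 2*log(3))/8 + exp(-8*b/3)/16


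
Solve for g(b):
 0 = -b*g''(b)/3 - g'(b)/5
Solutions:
 g(b) = C1 + C2*b^(2/5)


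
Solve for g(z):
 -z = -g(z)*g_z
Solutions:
 g(z) = -sqrt(C1 + z^2)
 g(z) = sqrt(C1 + z^2)


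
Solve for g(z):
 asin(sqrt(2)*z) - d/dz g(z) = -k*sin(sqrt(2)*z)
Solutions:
 g(z) = C1 - sqrt(2)*k*cos(sqrt(2)*z)/2 + z*asin(sqrt(2)*z) + sqrt(2)*sqrt(1 - 2*z^2)/2


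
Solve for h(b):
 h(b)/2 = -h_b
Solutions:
 h(b) = C1*exp(-b/2)


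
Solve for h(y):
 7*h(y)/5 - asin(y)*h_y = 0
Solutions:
 h(y) = C1*exp(7*Integral(1/asin(y), y)/5)


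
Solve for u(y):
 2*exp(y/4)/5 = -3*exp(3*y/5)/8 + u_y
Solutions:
 u(y) = C1 + 5*exp(3*y/5)/8 + 8*exp(y/4)/5


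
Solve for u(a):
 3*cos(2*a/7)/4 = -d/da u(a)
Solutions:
 u(a) = C1 - 21*sin(2*a/7)/8


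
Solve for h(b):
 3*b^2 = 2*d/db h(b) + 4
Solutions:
 h(b) = C1 + b^3/2 - 2*b


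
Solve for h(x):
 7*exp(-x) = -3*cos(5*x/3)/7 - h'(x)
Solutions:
 h(x) = C1 - 9*sin(5*x/3)/35 + 7*exp(-x)


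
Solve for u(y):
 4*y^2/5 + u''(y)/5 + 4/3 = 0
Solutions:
 u(y) = C1 + C2*y - y^4/3 - 10*y^2/3


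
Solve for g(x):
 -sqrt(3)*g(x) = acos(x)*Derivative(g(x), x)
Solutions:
 g(x) = C1*exp(-sqrt(3)*Integral(1/acos(x), x))


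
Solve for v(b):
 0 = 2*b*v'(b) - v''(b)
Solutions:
 v(b) = C1 + C2*erfi(b)


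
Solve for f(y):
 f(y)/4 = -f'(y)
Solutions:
 f(y) = C1*exp(-y/4)


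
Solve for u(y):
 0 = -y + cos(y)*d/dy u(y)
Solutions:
 u(y) = C1 + Integral(y/cos(y), y)


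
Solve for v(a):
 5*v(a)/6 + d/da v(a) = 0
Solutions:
 v(a) = C1*exp(-5*a/6)


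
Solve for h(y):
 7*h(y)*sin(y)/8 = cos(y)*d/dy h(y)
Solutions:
 h(y) = C1/cos(y)^(7/8)


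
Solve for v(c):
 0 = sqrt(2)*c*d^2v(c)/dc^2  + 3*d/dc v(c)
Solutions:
 v(c) = C1 + C2*c^(1 - 3*sqrt(2)/2)


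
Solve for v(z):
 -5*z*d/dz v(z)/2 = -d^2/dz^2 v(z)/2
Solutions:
 v(z) = C1 + C2*erfi(sqrt(10)*z/2)


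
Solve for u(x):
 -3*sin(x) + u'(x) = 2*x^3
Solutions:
 u(x) = C1 + x^4/2 - 3*cos(x)


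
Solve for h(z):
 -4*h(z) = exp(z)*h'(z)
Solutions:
 h(z) = C1*exp(4*exp(-z))


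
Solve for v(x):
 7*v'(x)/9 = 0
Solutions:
 v(x) = C1


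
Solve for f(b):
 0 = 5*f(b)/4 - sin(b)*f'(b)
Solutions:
 f(b) = C1*(cos(b) - 1)^(5/8)/(cos(b) + 1)^(5/8)


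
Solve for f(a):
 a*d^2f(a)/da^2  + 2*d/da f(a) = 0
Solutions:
 f(a) = C1 + C2/a


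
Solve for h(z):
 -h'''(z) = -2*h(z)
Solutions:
 h(z) = C3*exp(2^(1/3)*z) + (C1*sin(2^(1/3)*sqrt(3)*z/2) + C2*cos(2^(1/3)*sqrt(3)*z/2))*exp(-2^(1/3)*z/2)


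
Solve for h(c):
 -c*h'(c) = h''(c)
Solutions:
 h(c) = C1 + C2*erf(sqrt(2)*c/2)


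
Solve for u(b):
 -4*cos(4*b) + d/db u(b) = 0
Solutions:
 u(b) = C1 + sin(4*b)


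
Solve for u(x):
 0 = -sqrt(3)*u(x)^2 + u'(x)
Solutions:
 u(x) = -1/(C1 + sqrt(3)*x)


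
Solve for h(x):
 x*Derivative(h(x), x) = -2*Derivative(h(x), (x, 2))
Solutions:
 h(x) = C1 + C2*erf(x/2)


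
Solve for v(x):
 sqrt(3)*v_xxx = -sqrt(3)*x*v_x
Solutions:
 v(x) = C1 + Integral(C2*airyai(-x) + C3*airybi(-x), x)


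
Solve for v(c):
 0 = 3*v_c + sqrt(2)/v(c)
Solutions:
 v(c) = -sqrt(C1 - 6*sqrt(2)*c)/3
 v(c) = sqrt(C1 - 6*sqrt(2)*c)/3


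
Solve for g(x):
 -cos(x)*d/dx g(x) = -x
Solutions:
 g(x) = C1 + Integral(x/cos(x), x)


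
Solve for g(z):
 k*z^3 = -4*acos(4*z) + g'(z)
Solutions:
 g(z) = C1 + k*z^4/4 + 4*z*acos(4*z) - sqrt(1 - 16*z^2)


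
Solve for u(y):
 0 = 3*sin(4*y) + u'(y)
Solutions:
 u(y) = C1 + 3*cos(4*y)/4


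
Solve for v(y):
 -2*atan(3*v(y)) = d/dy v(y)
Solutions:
 Integral(1/atan(3*_y), (_y, v(y))) = C1 - 2*y


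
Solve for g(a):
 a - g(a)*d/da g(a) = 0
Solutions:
 g(a) = -sqrt(C1 + a^2)
 g(a) = sqrt(C1 + a^2)


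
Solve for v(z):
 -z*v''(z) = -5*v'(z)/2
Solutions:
 v(z) = C1 + C2*z^(7/2)


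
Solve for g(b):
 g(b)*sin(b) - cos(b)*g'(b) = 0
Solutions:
 g(b) = C1/cos(b)


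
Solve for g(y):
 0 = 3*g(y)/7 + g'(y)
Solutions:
 g(y) = C1*exp(-3*y/7)


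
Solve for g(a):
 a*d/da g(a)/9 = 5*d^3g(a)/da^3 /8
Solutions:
 g(a) = C1 + Integral(C2*airyai(2*75^(1/3)*a/15) + C3*airybi(2*75^(1/3)*a/15), a)


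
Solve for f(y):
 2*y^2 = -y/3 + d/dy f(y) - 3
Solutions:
 f(y) = C1 + 2*y^3/3 + y^2/6 + 3*y


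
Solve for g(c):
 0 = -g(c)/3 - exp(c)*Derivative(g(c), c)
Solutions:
 g(c) = C1*exp(exp(-c)/3)


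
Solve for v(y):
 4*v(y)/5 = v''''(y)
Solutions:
 v(y) = C1*exp(-sqrt(2)*5^(3/4)*y/5) + C2*exp(sqrt(2)*5^(3/4)*y/5) + C3*sin(sqrt(2)*5^(3/4)*y/5) + C4*cos(sqrt(2)*5^(3/4)*y/5)


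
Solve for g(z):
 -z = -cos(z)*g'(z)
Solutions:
 g(z) = C1 + Integral(z/cos(z), z)


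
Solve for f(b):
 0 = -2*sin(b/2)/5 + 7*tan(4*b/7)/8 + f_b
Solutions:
 f(b) = C1 + 49*log(cos(4*b/7))/32 - 4*cos(b/2)/5


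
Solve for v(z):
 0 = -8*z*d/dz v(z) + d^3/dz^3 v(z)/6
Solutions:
 v(z) = C1 + Integral(C2*airyai(2*6^(1/3)*z) + C3*airybi(2*6^(1/3)*z), z)


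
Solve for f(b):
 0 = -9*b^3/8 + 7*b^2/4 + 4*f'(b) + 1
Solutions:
 f(b) = C1 + 9*b^4/128 - 7*b^3/48 - b/4


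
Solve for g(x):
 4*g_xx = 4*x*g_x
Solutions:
 g(x) = C1 + C2*erfi(sqrt(2)*x/2)


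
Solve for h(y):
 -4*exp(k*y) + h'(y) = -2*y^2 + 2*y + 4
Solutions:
 h(y) = C1 - 2*y^3/3 + y^2 + 4*y + 4*exp(k*y)/k


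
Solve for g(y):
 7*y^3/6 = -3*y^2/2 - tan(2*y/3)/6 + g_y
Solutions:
 g(y) = C1 + 7*y^4/24 + y^3/2 - log(cos(2*y/3))/4


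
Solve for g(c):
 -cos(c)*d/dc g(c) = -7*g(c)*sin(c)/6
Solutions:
 g(c) = C1/cos(c)^(7/6)


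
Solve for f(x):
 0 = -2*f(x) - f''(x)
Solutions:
 f(x) = C1*sin(sqrt(2)*x) + C2*cos(sqrt(2)*x)


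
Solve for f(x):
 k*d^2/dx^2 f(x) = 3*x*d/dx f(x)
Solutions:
 f(x) = C1 + C2*erf(sqrt(6)*x*sqrt(-1/k)/2)/sqrt(-1/k)


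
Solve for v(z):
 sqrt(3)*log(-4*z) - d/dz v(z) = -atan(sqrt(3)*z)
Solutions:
 v(z) = C1 + sqrt(3)*z*(log(-z) - 1) + z*atan(sqrt(3)*z) + 2*sqrt(3)*z*log(2) - sqrt(3)*log(3*z^2 + 1)/6


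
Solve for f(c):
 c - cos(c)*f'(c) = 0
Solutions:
 f(c) = C1 + Integral(c/cos(c), c)


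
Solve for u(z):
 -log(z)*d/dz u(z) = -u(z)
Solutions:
 u(z) = C1*exp(li(z))


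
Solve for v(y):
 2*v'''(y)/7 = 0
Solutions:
 v(y) = C1 + C2*y + C3*y^2


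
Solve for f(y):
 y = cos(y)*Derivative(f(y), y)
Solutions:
 f(y) = C1 + Integral(y/cos(y), y)


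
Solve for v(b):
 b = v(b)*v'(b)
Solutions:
 v(b) = -sqrt(C1 + b^2)
 v(b) = sqrt(C1 + b^2)


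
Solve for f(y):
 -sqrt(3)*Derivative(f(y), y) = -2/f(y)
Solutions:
 f(y) = -sqrt(C1 + 12*sqrt(3)*y)/3
 f(y) = sqrt(C1 + 12*sqrt(3)*y)/3


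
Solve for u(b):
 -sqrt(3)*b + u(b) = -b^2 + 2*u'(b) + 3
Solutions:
 u(b) = C1*exp(b/2) - b^2 - 4*b + sqrt(3)*b - 5 + 2*sqrt(3)


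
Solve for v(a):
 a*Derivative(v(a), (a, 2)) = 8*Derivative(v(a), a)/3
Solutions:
 v(a) = C1 + C2*a^(11/3)


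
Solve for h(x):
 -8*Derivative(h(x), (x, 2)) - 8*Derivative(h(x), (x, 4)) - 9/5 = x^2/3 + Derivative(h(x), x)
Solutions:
 h(x) = C1 + C2*exp(6^(1/3)*x*(-8*3^(1/3)/(9 + sqrt(849))^(1/3) + 2^(1/3)*(9 + sqrt(849))^(1/3))/24)*sin(2^(1/3)*3^(1/6)*x*((9 + sqrt(849))^(-1/3) + 2^(1/3)*3^(2/3)*(9 + sqrt(849))^(1/3)/24)) + C3*exp(6^(1/3)*x*(-8*3^(1/3)/(9 + sqrt(849))^(1/3) + 2^(1/3)*(9 + sqrt(849))^(1/3))/24)*cos(2^(1/3)*3^(1/6)*x*((9 + sqrt(849))^(-1/3) + 2^(1/3)*3^(2/3)*(9 + sqrt(849))^(1/3)/24)) + C4*exp(-6^(1/3)*x*(-8*3^(1/3)/(9 + sqrt(849))^(1/3) + 2^(1/3)*(9 + sqrt(849))^(1/3))/12) - x^3/9 + 8*x^2/3 - 667*x/15


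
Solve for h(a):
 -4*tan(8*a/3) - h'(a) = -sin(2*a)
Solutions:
 h(a) = C1 + 3*log(cos(8*a/3))/2 - cos(2*a)/2


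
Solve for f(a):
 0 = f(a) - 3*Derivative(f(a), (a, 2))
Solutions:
 f(a) = C1*exp(-sqrt(3)*a/3) + C2*exp(sqrt(3)*a/3)


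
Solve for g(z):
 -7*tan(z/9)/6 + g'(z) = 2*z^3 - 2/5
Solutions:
 g(z) = C1 + z^4/2 - 2*z/5 - 21*log(cos(z/9))/2


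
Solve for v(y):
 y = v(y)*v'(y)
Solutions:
 v(y) = -sqrt(C1 + y^2)
 v(y) = sqrt(C1 + y^2)


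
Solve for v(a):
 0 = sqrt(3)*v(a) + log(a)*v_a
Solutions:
 v(a) = C1*exp(-sqrt(3)*li(a))


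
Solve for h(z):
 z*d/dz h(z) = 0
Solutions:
 h(z) = C1


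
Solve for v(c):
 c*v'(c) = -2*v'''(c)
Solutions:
 v(c) = C1 + Integral(C2*airyai(-2^(2/3)*c/2) + C3*airybi(-2^(2/3)*c/2), c)


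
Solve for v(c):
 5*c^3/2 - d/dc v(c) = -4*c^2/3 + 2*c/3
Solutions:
 v(c) = C1 + 5*c^4/8 + 4*c^3/9 - c^2/3


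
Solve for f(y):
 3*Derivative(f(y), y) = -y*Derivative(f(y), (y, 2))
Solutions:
 f(y) = C1 + C2/y^2


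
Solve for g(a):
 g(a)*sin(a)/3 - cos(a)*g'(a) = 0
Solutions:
 g(a) = C1/cos(a)^(1/3)


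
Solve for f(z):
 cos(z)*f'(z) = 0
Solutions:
 f(z) = C1


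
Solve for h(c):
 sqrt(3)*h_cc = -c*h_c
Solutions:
 h(c) = C1 + C2*erf(sqrt(2)*3^(3/4)*c/6)


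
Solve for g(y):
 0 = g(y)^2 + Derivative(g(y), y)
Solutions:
 g(y) = 1/(C1 + y)


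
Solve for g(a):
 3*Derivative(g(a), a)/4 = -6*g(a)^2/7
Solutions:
 g(a) = 7/(C1 + 8*a)


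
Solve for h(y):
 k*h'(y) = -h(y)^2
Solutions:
 h(y) = k/(C1*k + y)


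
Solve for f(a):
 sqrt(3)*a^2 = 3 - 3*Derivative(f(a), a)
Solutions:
 f(a) = C1 - sqrt(3)*a^3/9 + a


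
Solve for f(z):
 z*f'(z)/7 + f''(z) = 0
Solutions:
 f(z) = C1 + C2*erf(sqrt(14)*z/14)


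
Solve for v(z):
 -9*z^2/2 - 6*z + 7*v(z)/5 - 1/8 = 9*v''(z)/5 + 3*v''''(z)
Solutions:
 v(z) = C1*exp(-sqrt(30)*z*sqrt(-9 + sqrt(501))/30) + C2*exp(sqrt(30)*z*sqrt(-9 + sqrt(501))/30) + C3*sin(sqrt(30)*z*sqrt(9 + sqrt(501))/30) + C4*cos(sqrt(30)*z*sqrt(9 + sqrt(501))/30) + 45*z^2/14 + 30*z/7 + 3275/392


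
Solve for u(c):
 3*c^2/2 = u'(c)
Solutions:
 u(c) = C1 + c^3/2


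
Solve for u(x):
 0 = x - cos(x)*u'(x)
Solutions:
 u(x) = C1 + Integral(x/cos(x), x)


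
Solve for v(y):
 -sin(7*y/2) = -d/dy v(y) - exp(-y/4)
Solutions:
 v(y) = C1 - 2*cos(7*y/2)/7 + 4*exp(-y/4)


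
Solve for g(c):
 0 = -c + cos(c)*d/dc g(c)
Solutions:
 g(c) = C1 + Integral(c/cos(c), c)


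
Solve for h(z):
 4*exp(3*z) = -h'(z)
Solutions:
 h(z) = C1 - 4*exp(3*z)/3


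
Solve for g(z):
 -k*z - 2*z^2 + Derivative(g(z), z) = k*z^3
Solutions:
 g(z) = C1 + k*z^4/4 + k*z^2/2 + 2*z^3/3


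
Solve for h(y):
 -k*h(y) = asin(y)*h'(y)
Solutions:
 h(y) = C1*exp(-k*Integral(1/asin(y), y))


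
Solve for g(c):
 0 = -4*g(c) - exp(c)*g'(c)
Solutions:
 g(c) = C1*exp(4*exp(-c))


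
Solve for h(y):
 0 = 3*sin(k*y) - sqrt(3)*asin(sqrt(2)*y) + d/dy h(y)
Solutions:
 h(y) = C1 + sqrt(3)*(y*asin(sqrt(2)*y) + sqrt(2)*sqrt(1 - 2*y^2)/2) - 3*Piecewise((-cos(k*y)/k, Ne(k, 0)), (0, True))


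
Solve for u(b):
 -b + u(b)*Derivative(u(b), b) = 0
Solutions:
 u(b) = -sqrt(C1 + b^2)
 u(b) = sqrt(C1 + b^2)


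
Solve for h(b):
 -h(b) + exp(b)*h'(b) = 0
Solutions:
 h(b) = C1*exp(-exp(-b))


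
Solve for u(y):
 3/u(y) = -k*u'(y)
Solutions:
 u(y) = -sqrt(C1 - 6*y/k)
 u(y) = sqrt(C1 - 6*y/k)


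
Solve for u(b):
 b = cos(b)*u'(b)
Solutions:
 u(b) = C1 + Integral(b/cos(b), b)


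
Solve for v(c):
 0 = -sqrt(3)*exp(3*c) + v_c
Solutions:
 v(c) = C1 + sqrt(3)*exp(3*c)/3


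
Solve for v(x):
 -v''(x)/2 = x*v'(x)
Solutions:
 v(x) = C1 + C2*erf(x)


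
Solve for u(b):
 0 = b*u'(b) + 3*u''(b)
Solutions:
 u(b) = C1 + C2*erf(sqrt(6)*b/6)


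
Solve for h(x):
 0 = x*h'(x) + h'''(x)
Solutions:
 h(x) = C1 + Integral(C2*airyai(-x) + C3*airybi(-x), x)


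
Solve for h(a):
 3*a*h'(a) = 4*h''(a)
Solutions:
 h(a) = C1 + C2*erfi(sqrt(6)*a/4)


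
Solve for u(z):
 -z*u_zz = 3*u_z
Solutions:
 u(z) = C1 + C2/z^2


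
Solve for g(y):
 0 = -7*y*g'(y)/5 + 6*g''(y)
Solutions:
 g(y) = C1 + C2*erfi(sqrt(105)*y/30)


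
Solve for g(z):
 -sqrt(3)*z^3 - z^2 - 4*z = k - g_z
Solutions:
 g(z) = C1 + k*z + sqrt(3)*z^4/4 + z^3/3 + 2*z^2


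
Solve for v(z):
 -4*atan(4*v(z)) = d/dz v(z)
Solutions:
 Integral(1/atan(4*_y), (_y, v(z))) = C1 - 4*z


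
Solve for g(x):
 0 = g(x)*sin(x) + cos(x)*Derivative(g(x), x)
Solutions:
 g(x) = C1*cos(x)


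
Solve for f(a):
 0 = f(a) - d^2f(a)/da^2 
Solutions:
 f(a) = C1*exp(-a) + C2*exp(a)


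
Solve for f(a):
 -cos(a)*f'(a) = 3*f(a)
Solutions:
 f(a) = C1*(sin(a) - 1)^(3/2)/(sin(a) + 1)^(3/2)


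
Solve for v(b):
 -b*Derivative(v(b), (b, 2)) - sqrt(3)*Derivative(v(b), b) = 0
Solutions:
 v(b) = C1 + C2*b^(1 - sqrt(3))


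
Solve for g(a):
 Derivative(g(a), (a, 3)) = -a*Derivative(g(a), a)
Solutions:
 g(a) = C1 + Integral(C2*airyai(-a) + C3*airybi(-a), a)


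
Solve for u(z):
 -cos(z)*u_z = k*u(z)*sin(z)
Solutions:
 u(z) = C1*exp(k*log(cos(z)))


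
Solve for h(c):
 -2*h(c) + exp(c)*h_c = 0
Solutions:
 h(c) = C1*exp(-2*exp(-c))


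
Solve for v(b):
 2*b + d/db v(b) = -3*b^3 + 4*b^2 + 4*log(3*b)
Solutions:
 v(b) = C1 - 3*b^4/4 + 4*b^3/3 - b^2 + 4*b*log(b) - 4*b + b*log(81)


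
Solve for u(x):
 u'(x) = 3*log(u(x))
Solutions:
 li(u(x)) = C1 + 3*x


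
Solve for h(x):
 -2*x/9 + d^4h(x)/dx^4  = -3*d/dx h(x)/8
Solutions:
 h(x) = C1 + C4*exp(-3^(1/3)*x/2) + 8*x^2/27 + (C2*sin(3^(5/6)*x/4) + C3*cos(3^(5/6)*x/4))*exp(3^(1/3)*x/4)


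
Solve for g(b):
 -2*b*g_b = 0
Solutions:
 g(b) = C1


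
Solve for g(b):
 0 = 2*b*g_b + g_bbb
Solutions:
 g(b) = C1 + Integral(C2*airyai(-2^(1/3)*b) + C3*airybi(-2^(1/3)*b), b)


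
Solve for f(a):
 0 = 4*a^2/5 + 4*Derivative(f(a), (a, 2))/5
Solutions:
 f(a) = C1 + C2*a - a^4/12


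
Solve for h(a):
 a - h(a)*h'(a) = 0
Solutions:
 h(a) = -sqrt(C1 + a^2)
 h(a) = sqrt(C1 + a^2)


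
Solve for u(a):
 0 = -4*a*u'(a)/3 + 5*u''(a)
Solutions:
 u(a) = C1 + C2*erfi(sqrt(30)*a/15)


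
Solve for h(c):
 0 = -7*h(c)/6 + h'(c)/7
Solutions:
 h(c) = C1*exp(49*c/6)


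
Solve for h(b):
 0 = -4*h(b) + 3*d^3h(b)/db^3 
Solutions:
 h(b) = C3*exp(6^(2/3)*b/3) + (C1*sin(2^(2/3)*3^(1/6)*b/2) + C2*cos(2^(2/3)*3^(1/6)*b/2))*exp(-6^(2/3)*b/6)


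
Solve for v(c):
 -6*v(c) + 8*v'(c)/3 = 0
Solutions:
 v(c) = C1*exp(9*c/4)


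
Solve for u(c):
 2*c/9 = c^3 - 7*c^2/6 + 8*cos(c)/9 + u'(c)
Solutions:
 u(c) = C1 - c^4/4 + 7*c^3/18 + c^2/9 - 8*sin(c)/9


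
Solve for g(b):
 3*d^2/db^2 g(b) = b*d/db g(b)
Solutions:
 g(b) = C1 + C2*erfi(sqrt(6)*b/6)


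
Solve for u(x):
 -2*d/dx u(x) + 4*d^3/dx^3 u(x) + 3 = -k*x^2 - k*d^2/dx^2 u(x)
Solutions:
 u(x) = C1 + C2*exp(x*(-k + sqrt(k^2 + 32))/8) + C3*exp(-x*(k + sqrt(k^2 + 32))/8) + k^3*x/4 + k^2*x^2/4 + k*x^3/6 + 2*k*x + 3*x/2


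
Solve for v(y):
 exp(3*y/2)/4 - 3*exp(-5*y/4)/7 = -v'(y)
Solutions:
 v(y) = C1 - exp(3*y/2)/6 - 12*exp(-5*y/4)/35


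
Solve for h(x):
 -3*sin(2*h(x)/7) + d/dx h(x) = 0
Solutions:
 -3*x + 7*log(cos(2*h(x)/7) - 1)/4 - 7*log(cos(2*h(x)/7) + 1)/4 = C1


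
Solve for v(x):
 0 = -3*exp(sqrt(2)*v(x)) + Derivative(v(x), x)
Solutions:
 v(x) = sqrt(2)*(2*log(-1/(C1 + 3*x)) - log(2))/4


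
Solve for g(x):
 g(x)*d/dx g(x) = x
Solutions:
 g(x) = -sqrt(C1 + x^2)
 g(x) = sqrt(C1 + x^2)


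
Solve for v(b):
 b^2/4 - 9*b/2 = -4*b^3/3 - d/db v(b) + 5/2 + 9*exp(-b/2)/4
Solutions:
 v(b) = C1 - b^4/3 - b^3/12 + 9*b^2/4 + 5*b/2 - 9*exp(-b/2)/2


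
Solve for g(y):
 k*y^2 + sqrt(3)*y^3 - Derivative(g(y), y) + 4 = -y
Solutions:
 g(y) = C1 + k*y^3/3 + sqrt(3)*y^4/4 + y^2/2 + 4*y


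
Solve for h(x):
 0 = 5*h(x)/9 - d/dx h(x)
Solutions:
 h(x) = C1*exp(5*x/9)


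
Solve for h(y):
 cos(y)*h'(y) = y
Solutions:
 h(y) = C1 + Integral(y/cos(y), y)


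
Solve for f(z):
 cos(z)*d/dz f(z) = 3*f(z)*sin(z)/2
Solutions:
 f(z) = C1/cos(z)^(3/2)


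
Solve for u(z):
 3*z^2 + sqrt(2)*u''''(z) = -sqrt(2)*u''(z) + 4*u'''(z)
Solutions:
 u(z) = C1 + C2*z + C3*exp(z*(-1 + sqrt(2))) + C4*exp(z*(1 + sqrt(2))) - sqrt(2)*z^4/8 - 2*z^3 - 21*sqrt(2)*z^2/2
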